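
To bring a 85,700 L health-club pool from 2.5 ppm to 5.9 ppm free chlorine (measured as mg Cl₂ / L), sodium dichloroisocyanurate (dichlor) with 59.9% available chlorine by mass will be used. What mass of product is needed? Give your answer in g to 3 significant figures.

486 g

Chlorine deficit: 5.9 − 2.5 = 3.4 ppm = 3.4 mg/L as Cl₂.
Cl₂ equivalent needed: 3.4 mg/L × 85,700 L = 291,400 mg = 291.4 g.
Product at 59.9% available chlorine: 291.4 / 0.599 = 486.4 g.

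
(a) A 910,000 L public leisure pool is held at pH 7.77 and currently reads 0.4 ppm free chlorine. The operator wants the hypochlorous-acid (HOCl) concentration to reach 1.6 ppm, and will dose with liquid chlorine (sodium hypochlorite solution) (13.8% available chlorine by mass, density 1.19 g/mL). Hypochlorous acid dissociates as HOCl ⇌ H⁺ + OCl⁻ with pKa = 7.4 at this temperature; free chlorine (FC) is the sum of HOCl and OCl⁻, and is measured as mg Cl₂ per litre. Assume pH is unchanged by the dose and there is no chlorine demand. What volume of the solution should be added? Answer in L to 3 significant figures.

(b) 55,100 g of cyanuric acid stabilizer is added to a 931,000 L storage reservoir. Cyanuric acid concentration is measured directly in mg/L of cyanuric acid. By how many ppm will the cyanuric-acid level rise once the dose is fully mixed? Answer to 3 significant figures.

(a) 27.4 L; (b) 59.2 ppm

(a) [OCl⁻]/[HOCl] = 10^(pH − pKa) = 10^(7.77 − 7.4) = 2.344; fraction as HOCl = 1/(1 + 2.344) = 0.299.
(a) Free chlorine required for 1.6 ppm HOCl: 1.6 / 0.299 = 5.351 ppm.
(a) FC to add: 5.351 − 0.4 = 4.951 mg/L as Cl₂.
(a) Cl₂ equivalent: 4.951 mg/L × 910,000 L = 4505 g.
(a) Product at 13.8% available Cl: 4505 / 0.138 = 32,650 g.
(a) Volume: 32,650 g ÷ 1.19 g/mL = 27,430 mL.

(b) Rise: 55,100 g / 931,000 L × 1000 = 59.18 mg/L.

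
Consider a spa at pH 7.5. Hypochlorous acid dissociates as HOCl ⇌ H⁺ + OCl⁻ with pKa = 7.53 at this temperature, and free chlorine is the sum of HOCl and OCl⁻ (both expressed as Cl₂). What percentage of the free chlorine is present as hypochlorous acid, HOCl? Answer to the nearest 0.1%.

[OCl⁻]/[HOCl] = 10^(pH − pKa) = 10^(7.5 − 7.53) = 10^-0.03 = 0.9333.
Fraction as HOCl = 1 / (1 + 0.9333) = 0.5173.

51.7%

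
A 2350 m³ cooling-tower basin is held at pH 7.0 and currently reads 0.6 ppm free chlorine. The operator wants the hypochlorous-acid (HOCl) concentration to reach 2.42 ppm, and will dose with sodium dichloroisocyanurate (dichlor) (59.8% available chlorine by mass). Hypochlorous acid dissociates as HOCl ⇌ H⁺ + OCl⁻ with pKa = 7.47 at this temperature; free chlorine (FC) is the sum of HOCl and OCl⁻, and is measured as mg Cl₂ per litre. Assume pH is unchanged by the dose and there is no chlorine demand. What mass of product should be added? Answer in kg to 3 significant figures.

Volume: 2350 m³ = 2,350,000 L.
[OCl⁻]/[HOCl] = 10^(pH − pKa) = 10^(7.0 − 7.47) = 0.3388; fraction as HOCl = 1/(1 + 0.3388) = 0.7469.
Free chlorine required for 2.42 ppm HOCl: 2.42 / 0.7469 = 3.24 ppm.
FC to add: 3.24 − 0.6 = 2.64 mg/L as Cl₂.
Cl₂ equivalent: 2.64 mg/L × 2,350,000 L = 6204 g.
Product at 59.8% available Cl: 6204 / 0.598 = 10,370 g.

10.4 kg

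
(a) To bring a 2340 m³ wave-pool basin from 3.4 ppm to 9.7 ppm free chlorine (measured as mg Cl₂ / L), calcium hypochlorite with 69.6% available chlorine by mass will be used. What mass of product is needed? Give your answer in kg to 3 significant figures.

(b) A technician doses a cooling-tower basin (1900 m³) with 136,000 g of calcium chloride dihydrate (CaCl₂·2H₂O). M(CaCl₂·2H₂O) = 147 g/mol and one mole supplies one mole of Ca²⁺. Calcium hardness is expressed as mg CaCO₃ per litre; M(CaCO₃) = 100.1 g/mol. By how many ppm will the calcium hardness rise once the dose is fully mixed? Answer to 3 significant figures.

(a) Volume: 2340 m³ = 2,340,000 L.
(a) Chlorine deficit: 9.7 − 3.4 = 6.3 ppm = 6.3 mg/L as Cl₂.
(a) Cl₂ equivalent needed: 6.3 mg/L × 2,340,000 L = 14,740,000 mg = 14,740 g.
(a) Product at 69.6% available chlorine: 14,740 / 0.696 = 21,180 g.

(b) Volume: 1900 m³ = 1,900,000 L.
(b) Moles of Ca²⁺: 136,000 g ÷ 147 g/mol = 925.2 mol.
(b) As CaCO₃: 925.2 mol × 100.1 g/mol = 92,610 g.
(b) Rise: 92,610 g / 1,900,000 L × 1000 = 48.74 mg/L.

(a) 21.2 kg; (b) 48.7 ppm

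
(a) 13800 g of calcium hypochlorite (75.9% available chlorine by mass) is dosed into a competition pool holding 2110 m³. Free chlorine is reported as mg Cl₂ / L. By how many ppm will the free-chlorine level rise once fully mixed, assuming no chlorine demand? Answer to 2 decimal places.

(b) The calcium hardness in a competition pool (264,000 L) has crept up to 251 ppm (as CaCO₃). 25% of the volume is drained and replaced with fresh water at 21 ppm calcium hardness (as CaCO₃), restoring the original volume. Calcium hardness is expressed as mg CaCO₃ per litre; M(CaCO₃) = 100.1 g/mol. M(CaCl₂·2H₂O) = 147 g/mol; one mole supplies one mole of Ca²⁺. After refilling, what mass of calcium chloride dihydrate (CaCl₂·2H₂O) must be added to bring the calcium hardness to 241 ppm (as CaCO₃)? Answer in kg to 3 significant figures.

(a) 4.96 ppm; (b) 18.4 kg

(a) Volume: 2110 m³ = 2,110,000 L.
(a) Available chlorine delivered: 13,800 g × 0.759 = 10,470 g as Cl₂.
(a) Concentration rise: 10,470 g / 2,110,000 L = 4.964 mg/L = 4.96 ppm.

(b) After draining 25% and refilling: 251 × 0.75 + 21 × 0.25 = 193.5 ppm.
(b) Deficit to target: 241 − 193.5 = 47.5 mg/L.
(b) As CaCO₃: 47.5 mg/L × 264,000 L = 12,540 g; ÷ 100.1 = 125.3 mol Ca²⁺.
(b) Mass: 125.3 × 147 = 18,420 g.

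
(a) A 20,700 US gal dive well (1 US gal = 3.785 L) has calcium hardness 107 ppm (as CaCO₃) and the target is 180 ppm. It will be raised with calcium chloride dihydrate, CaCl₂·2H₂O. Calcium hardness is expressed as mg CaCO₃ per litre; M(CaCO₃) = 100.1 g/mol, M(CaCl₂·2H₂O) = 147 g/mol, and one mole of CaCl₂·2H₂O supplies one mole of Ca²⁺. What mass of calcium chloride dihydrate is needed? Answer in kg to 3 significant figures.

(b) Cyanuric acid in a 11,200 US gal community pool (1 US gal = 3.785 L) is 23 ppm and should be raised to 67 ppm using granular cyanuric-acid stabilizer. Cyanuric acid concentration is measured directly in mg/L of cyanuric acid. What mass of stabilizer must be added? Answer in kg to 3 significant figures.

(a) Volume: 20,700 US gal × 3.785 L/gal = 78,350 L.
(a) Hardness to add: (180 − 107) = 73 mg/L as CaCO₃ × 78,350 L = 5720 g as CaCO₃.
(a) Moles of Ca²⁺ (1 mol Ca²⁺ ≡ 1 mol CaCO₃): 5720 / 100.1 g/mol = 57.14 mol.
(a) Mass of CaCl₂·2H₂O: 57.14 × 147 = 8399 g.

(b) Volume: 11,200 US gal × 3.785 L/gal = 42,392 L.
(b) CYA to add: (67 − 23) = 44 mg/L × 42,392 L = 1865 g cyanuric acid.

(a) 8.40 kg; (b) 1.87 kg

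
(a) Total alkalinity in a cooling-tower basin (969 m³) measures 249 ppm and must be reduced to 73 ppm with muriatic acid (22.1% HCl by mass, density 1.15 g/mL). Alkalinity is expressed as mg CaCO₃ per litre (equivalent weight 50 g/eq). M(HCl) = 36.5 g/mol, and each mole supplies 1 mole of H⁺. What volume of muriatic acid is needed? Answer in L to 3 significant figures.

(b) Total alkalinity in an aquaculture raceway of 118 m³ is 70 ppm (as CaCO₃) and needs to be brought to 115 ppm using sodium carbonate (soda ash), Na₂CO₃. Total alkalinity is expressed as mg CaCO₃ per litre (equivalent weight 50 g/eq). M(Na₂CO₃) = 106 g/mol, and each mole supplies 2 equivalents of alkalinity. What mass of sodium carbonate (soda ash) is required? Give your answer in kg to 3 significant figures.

(a) 490 L; (b) 5.63 kg

(a) Volume: 969 m³ = 969,000 L.
(a) Alkalinity to neutralize: (249 − 73) = 176 mg/L as CaCO₃ × 969,000 L = 170,500 g as CaCO₃.
(a) Equivalents of H⁺ required: 170,500 ÷ 50 g/eq = 3411 eq = 3411 mol HCl.
(a) Mass of HCl: 3411 × 36.5 = 124,500 g.
(a) Mass of 22.1% solution: 124,500 / 0.221 = 563,300 g.
(a) Volume: 563,300 g ÷ 1.15 g/mL = 489,900 mL.

(b) Volume: 118 m³ = 118,000 L.
(b) Alkalinity to add: (115 − 70) = 45 mg/L as CaCO₃ × 118,000 L = 5310 g as CaCO₃.
(b) Equivalents: 5310 g ÷ 50 g/eq = 106.2 eq.
(b) Each mole of Na₂CO₃ supplies 2 eq, so 106.2 / 2 = 53.1 mol.
(b) Mass: 53.1 mol × 106 g/mol = 5629 g.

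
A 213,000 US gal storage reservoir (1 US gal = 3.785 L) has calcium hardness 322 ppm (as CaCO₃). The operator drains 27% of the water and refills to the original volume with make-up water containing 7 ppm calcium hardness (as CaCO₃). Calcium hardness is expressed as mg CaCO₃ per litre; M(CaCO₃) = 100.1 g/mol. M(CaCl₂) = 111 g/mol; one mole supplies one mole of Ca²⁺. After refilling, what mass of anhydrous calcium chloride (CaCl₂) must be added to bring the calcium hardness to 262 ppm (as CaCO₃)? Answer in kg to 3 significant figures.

22.4 kg

Volume: 213,000 US gal × 3.785 L/gal = 806,205 L.
After draining 27% and refilling: 322 × 0.73 + 7 × 0.27 = 236.95 ppm.
Deficit to target: 262 − 236.95 = 25.05 mg/L.
As CaCO₃: 25.05 mg/L × 806,205 L = 20,200 g; ÷ 100.1 = 201.8 mol Ca²⁺.
Mass: 201.8 × 111 = 22,390 g.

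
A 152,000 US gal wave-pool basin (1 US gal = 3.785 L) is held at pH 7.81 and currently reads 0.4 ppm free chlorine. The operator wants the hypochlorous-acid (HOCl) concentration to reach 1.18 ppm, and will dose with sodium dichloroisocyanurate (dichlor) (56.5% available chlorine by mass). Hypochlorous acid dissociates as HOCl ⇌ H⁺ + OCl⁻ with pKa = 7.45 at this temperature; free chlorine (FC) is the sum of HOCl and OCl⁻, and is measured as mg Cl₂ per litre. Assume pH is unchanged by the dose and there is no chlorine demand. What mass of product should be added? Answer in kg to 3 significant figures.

Volume: 152,000 US gal × 3.785 L/gal = 575,320 L.
[OCl⁻]/[HOCl] = 10^(pH − pKa) = 10^(7.81 − 7.45) = 2.291; fraction as HOCl = 1/(1 + 2.291) = 0.3039.
Free chlorine required for 1.18 ppm HOCl: 1.18 / 0.3039 = 3.883 ppm.
FC to add: 3.883 − 0.4 = 3.483 mg/L as Cl₂.
Cl₂ equivalent: 3.483 mg/L × 575,320 L = 2004 g.
Product at 56.5% available Cl: 2004 / 0.565 = 3547 g.

3.55 kg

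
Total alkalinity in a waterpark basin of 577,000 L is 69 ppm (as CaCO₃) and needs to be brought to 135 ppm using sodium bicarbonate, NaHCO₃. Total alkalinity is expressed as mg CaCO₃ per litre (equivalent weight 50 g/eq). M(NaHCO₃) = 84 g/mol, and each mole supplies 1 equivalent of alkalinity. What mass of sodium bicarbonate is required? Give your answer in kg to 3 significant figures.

64.0 kg

Alkalinity to add: (135 − 69) = 66 mg/L as CaCO₃ × 577,000 L = 38,080 g as CaCO₃.
Equivalents: 38,080 g ÷ 50 g/eq = 761.6 eq.
NaHCO₃ supplies 1 eq per mole → 761.6 mol.
Mass: 761.6 mol × 84 g/mol = 63,980 g.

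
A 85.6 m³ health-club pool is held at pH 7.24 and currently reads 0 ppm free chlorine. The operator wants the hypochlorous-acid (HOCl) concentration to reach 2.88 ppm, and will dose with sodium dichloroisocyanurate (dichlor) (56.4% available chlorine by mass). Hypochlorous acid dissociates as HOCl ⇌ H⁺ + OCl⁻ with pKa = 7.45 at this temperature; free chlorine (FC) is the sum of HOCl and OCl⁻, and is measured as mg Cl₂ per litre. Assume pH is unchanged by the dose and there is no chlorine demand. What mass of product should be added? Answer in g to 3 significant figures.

Volume: 85.6 m³ = 85,600 L.
[OCl⁻]/[HOCl] = 10^(pH − pKa) = 10^(7.24 − 7.45) = 0.6166; fraction as HOCl = 1/(1 + 0.6166) = 0.6186.
Free chlorine required for 2.88 ppm HOCl: 2.88 / 0.6186 = 4.656 ppm.
FC to add: 4.656 − 0 = 4.656 mg/L as Cl₂.
Cl₂ equivalent: 4.656 mg/L × 85,600 L = 398.5 g.
Product at 56.4% available Cl: 398.5 / 0.564 = 706.6 g.

707 g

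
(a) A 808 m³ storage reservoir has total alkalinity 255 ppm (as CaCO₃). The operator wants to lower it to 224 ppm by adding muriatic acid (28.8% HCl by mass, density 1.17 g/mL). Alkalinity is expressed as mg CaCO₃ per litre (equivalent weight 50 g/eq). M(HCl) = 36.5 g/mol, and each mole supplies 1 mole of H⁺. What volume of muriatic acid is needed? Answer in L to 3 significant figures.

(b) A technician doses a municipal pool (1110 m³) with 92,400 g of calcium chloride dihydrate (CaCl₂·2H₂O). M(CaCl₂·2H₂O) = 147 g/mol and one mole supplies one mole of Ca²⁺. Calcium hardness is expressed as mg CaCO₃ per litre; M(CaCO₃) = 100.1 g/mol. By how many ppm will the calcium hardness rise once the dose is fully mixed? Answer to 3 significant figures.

(a) Volume: 808 m³ = 808,000 L.
(a) Alkalinity to neutralize: (255 − 224) = 31 mg/L as CaCO₃ × 808,000 L = 25,050 g as CaCO₃.
(a) Equivalents of H⁺ required: 25,050 ÷ 50 g/eq = 501 eq = 501 mol HCl.
(a) Mass of HCl: 501 × 36.5 = 18,290 g.
(a) Mass of 28.8% solution: 18,290 / 0.288 = 63,490 g.
(a) Volume: 63,490 g ÷ 1.17 g/mL = 54,260 mL.

(b) Volume: 1110 m³ = 1,110,000 L.
(b) Moles of Ca²⁺: 92,400 g ÷ 147 g/mol = 628.6 mol.
(b) As CaCO₃: 628.6 mol × 100.1 g/mol = 62,920 g.
(b) Rise: 62,920 g / 1,110,000 L × 1000 = 56.68 mg/L.

(a) 54.3 L; (b) 56.7 ppm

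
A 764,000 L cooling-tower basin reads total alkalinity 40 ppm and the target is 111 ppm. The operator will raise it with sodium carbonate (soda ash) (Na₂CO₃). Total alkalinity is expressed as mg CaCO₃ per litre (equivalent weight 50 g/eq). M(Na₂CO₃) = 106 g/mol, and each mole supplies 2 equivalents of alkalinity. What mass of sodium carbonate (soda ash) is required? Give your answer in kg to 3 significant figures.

57.5 kg

Alkalinity to add: (111 − 40) = 71 mg/L as CaCO₃ × 764,000 L = 54,240 g as CaCO₃.
Equivalents: 54,240 g ÷ 50 g/eq = 1085 eq.
Each mole of Na₂CO₃ supplies 2 eq, so 1085 / 2 = 542.4 mol.
Mass: 542.4 mol × 106 g/mol = 57,500 g.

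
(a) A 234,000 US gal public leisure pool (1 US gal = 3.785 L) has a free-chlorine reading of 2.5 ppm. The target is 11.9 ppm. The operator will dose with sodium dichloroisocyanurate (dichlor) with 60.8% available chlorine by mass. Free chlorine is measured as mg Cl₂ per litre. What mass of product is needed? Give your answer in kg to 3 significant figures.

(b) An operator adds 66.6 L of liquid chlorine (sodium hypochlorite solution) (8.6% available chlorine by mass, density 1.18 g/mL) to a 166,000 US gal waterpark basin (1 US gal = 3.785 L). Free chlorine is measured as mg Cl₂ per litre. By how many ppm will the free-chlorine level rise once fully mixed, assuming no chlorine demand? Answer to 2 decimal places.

(a) Volume: 234,000 US gal × 3.785 L/gal = 885,690 L.
(a) Chlorine deficit: 11.9 − 2.5 = 9.4 ppm = 9.4 mg/L as Cl₂.
(a) Cl₂ equivalent needed: 9.4 mg/L × 885,690 L = 8,325,000 mg = 8325 g.
(a) Product at 60.8% available chlorine: 8325 / 0.608 = 13,690 g.

(b) Volume: 166,000 US gal × 3.785 L/gal = 628,310 L.
(b) Mass of solution: 66.6 L × 1000 mL/L × 1.18 g/mL = 78,590 g.
(b) Available chlorine delivered: 78,590 g × 0.086 = 6759 g as Cl₂.
(b) Concentration rise: 6759 g / 628,310 L = 10.76 mg/L = 10.76 ppm.

(a) 13.7 kg; (b) 10.76 ppm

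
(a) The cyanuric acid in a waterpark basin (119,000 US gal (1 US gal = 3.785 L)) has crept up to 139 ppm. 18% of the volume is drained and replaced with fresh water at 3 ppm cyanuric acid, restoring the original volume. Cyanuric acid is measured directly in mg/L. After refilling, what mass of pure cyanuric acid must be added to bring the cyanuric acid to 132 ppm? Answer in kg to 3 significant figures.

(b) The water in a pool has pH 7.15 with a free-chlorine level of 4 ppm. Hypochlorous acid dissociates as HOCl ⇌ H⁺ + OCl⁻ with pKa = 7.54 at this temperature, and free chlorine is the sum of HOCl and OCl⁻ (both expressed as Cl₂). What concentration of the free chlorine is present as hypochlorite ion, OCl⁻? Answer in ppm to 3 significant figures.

(a) 7.87 kg; (b) 1.16 ppm

(a) Volume: 119,000 US gal × 3.785 L/gal = 450,415 L.
(a) After draining 18% and refilling: 139 × 0.82 + 3 × 0.18 = 114.52 ppm.
(a) Deficit to target: 132 − 114.52 = 17.48 mg/L.
(a) Mass: 17.48 mg/L × 450,415 L = 7873 g cyanuric acid.

(b) [OCl⁻]/[HOCl] = 10^(pH − pKa) = 10^(7.15 − 7.54) = 10^-0.39 = 0.4074.
(b) Fraction as HOCl = 1 / (1 + 0.4074) = 0.7105.
(b) OCl⁻ = (1 − 0.7105) × 4 ppm = 1.158 ppm.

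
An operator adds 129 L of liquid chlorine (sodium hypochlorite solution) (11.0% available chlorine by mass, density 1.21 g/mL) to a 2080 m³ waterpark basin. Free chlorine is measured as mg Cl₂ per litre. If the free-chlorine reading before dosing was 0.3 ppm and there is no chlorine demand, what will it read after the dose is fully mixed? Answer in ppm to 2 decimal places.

8.55 ppm

Volume: 2080 m³ = 2,080,000 L.
Mass of solution: 129 L × 1000 mL/L × 1.21 g/mL = 156,100 g.
Available chlorine delivered: 156,100 g × 0.11 = 17,170 g as Cl₂.
Concentration rise: 17,170 g / 2,080,000 L = 8.255 mg/L = 8.25 ppm.
Final FC: 0.3 + 8.25 = 8.55 ppm.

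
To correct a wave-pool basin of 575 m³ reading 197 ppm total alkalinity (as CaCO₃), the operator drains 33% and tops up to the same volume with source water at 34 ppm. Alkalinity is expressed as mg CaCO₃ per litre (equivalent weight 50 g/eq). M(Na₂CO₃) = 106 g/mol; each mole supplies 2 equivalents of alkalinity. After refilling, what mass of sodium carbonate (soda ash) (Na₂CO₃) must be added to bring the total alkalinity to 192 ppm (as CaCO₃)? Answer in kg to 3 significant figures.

29.7 kg

Volume: 575 m³ = 575,000 L.
After draining 33% and refilling: 197 × 0.67 + 34 × 0.33 = 143.21 ppm.
Deficit to target: 192 − 143.21 = 48.79 mg/L.
As CaCO₃: 48.79 mg/L × 575,000 L = 28,050 g; ÷ 50 g/eq ÷ 2 = 280.5 mol Na₂CO₃.
Mass: 280.5 × 106 = 29,740 g.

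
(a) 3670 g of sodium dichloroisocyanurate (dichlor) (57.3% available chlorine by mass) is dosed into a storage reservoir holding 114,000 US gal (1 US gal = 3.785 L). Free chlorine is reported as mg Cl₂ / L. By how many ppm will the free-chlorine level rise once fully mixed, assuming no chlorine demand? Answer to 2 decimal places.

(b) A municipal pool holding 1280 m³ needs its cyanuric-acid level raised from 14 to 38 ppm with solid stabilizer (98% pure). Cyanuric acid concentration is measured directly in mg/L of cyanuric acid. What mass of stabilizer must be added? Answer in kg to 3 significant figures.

(a) 4.87 ppm; (b) 31.3 kg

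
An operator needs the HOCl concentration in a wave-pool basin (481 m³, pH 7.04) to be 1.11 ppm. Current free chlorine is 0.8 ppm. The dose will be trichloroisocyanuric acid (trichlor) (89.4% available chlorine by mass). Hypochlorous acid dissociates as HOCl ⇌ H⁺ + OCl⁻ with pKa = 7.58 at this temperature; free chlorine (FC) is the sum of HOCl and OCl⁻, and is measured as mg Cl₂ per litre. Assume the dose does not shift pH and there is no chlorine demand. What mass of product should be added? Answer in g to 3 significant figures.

Volume: 481 m³ = 481,000 L.
[OCl⁻]/[HOCl] = 10^(pH − pKa) = 10^(7.04 − 7.58) = 0.2884; fraction as HOCl = 1/(1 + 0.2884) = 0.7762.
Free chlorine required for 1.11 ppm HOCl: 1.11 / 0.7762 = 1.43 ppm.
FC to add: 1.43 − 0.8 = 0.6301 mg/L as Cl₂.
Cl₂ equivalent: 0.6301 mg/L × 481,000 L = 303.1 g.
Product at 89.4% available Cl: 303.1 / 0.894 = 339 g.

339 g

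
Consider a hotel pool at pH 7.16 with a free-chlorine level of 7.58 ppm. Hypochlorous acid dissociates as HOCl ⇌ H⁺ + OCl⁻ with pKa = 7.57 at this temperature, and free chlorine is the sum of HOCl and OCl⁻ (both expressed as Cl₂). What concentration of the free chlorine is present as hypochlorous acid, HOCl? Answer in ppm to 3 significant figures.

[OCl⁻]/[HOCl] = 10^(pH − pKa) = 10^(7.16 − 7.57) = 10^-0.41 = 0.389.
Fraction as HOCl = 1 / (1 + 0.389) = 0.7199.
HOCl = 0.7199 × 7.58 ppm = 5.457 ppm.

5.46 ppm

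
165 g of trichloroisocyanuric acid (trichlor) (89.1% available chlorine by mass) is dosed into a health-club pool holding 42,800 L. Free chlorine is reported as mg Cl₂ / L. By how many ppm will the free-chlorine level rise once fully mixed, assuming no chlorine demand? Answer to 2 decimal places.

Available chlorine delivered: 165 g × 0.891 = 147 g as Cl₂.
Concentration rise: 147 g / 42,800 L = 3.435 mg/L = 3.43 ppm.

3.43 ppm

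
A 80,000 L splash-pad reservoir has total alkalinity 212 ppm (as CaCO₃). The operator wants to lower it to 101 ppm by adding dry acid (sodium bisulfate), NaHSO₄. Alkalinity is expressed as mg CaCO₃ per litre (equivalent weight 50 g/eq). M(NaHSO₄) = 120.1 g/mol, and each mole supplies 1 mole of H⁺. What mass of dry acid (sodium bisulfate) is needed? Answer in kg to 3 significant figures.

21.3 kg

Alkalinity to neutralize: (212 − 101) = 111 mg/L as CaCO₃ × 80,000 L = 8880 g as CaCO₃.
Equivalents of H⁺ required: 8880 ÷ 50 g/eq = 177.6 eq = 177.6 mol NaHSO₄.
Mass of NaHSO₄: 177.6 × 120.1 = 21,330 g.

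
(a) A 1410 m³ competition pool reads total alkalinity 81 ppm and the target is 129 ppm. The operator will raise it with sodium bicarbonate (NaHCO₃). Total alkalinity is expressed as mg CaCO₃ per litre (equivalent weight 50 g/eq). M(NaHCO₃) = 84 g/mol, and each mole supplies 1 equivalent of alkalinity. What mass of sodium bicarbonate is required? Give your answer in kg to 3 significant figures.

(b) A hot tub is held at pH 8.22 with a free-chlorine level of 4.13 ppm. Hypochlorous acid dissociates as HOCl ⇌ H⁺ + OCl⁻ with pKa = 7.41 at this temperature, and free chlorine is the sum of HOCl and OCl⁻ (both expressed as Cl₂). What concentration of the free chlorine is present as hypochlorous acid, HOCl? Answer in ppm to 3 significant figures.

(a) Volume: 1410 m³ = 1,410,000 L.
(a) Alkalinity to add: (129 − 81) = 48 mg/L as CaCO₃ × 1,410,000 L = 67,680 g as CaCO₃.
(a) Equivalents: 67,680 g ÷ 50 g/eq = 1354 eq.
(a) NaHCO₃ supplies 1 eq per mole → 1354 mol.
(a) Mass: 1354 mol × 84 g/mol = 113,700 g.

(b) [OCl⁻]/[HOCl] = 10^(pH − pKa) = 10^(8.22 − 7.41) = 10^0.81 = 6.457.
(b) Fraction as HOCl = 1 / (1 + 6.457) = 0.1341.
(b) HOCl = 0.1341 × 4.13 ppm = 0.5539 ppm.

(a) 114 kg; (b) 0.554 ppm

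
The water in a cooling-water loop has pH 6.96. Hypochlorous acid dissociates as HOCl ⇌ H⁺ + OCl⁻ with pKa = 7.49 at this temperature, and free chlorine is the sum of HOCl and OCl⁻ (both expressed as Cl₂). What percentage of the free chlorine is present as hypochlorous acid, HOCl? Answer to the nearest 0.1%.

[OCl⁻]/[HOCl] = 10^(pH − pKa) = 10^(6.96 − 7.49) = 10^-0.53 = 0.2951.
Fraction as HOCl = 1 / (1 + 0.2951) = 0.7721.

77.2%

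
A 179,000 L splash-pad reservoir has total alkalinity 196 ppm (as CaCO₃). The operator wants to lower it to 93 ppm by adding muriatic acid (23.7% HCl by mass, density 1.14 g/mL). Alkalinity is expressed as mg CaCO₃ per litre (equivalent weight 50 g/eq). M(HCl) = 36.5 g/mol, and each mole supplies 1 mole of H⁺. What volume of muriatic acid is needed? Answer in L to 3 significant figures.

49.8 L

Alkalinity to neutralize: (196 − 93) = 103 mg/L as CaCO₃ × 179,000 L = 18,440 g as CaCO₃.
Equivalents of H⁺ required: 18,440 ÷ 50 g/eq = 368.7 eq = 368.7 mol HCl.
Mass of HCl: 368.7 × 36.5 = 13,460 g.
Mass of 23.7% solution: 13,460 / 0.237 = 56,790 g.
Volume: 56,790 g ÷ 1.14 g/mL = 49,810 mL.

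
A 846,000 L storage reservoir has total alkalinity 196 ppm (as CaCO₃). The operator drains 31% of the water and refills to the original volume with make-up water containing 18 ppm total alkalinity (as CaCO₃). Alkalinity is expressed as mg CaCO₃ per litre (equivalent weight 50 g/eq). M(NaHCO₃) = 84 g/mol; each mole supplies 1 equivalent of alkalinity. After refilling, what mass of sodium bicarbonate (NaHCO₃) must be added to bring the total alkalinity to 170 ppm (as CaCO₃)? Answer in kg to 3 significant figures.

41.5 kg

After draining 31% and refilling: 196 × 0.69 + 18 × 0.31 = 140.82 ppm.
Deficit to target: 170 − 140.82 = 29.18 mg/L.
As CaCO₃: 29.18 mg/L × 846,000 L = 24,690 g; ÷ 50 g/eq ÷ 1 = 493.7 mol NaHCO₃.
Mass: 493.7 × 84 = 41,470 g.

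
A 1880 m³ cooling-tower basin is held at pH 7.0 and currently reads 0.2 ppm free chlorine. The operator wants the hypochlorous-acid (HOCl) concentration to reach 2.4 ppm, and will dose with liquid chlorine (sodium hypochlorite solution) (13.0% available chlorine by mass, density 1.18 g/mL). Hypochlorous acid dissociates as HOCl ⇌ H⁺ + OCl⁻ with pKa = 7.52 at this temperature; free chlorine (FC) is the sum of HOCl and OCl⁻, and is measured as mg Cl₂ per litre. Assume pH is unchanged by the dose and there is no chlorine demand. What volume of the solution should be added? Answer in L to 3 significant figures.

Volume: 1880 m³ = 1,880,000 L.
[OCl⁻]/[HOCl] = 10^(pH − pKa) = 10^(7.0 − 7.52) = 0.302; fraction as HOCl = 1/(1 + 0.302) = 0.7681.
Free chlorine required for 2.4 ppm HOCl: 2.4 / 0.7681 = 3.125 ppm.
FC to add: 3.125 − 0.2 = 2.925 mg/L as Cl₂.
Cl₂ equivalent: 2.925 mg/L × 1,880,000 L = 5499 g.
Product at 13.0% available Cl: 5499 / 0.13 = 42,300 g.
Volume: 42,300 g ÷ 1.18 g/mL = 35,840 mL.

35.8 L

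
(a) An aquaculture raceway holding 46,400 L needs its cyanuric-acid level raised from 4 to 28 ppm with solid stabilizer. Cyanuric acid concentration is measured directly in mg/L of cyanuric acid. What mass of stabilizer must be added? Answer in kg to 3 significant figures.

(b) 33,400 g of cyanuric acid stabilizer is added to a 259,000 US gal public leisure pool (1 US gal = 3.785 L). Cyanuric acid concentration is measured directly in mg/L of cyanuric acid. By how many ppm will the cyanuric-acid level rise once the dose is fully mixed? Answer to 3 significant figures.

(a) 1.11 kg; (b) 34.1 ppm

(a) CYA to add: (28 − 4) = 24 mg/L × 46,400 L = 1114 g cyanuric acid.

(b) Volume: 259,000 US gal × 3.785 L/gal = 980,315 L.
(b) Rise: 33,400 g / 980,315 L × 1000 = 34.07 mg/L.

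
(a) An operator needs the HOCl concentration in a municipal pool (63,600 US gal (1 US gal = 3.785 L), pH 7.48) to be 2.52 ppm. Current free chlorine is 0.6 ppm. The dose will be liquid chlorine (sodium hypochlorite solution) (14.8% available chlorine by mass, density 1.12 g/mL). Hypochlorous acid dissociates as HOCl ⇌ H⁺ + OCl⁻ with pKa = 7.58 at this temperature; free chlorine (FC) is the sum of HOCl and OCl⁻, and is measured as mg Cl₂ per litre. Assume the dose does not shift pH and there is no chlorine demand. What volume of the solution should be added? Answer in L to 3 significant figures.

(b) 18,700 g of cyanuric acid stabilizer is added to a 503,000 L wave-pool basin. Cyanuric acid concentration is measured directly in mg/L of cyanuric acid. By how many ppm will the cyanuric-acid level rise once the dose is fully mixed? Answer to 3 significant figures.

(a) Volume: 63,600 US gal × 3.785 L/gal = 240,726 L.
(a) [OCl⁻]/[HOCl] = 10^(pH − pKa) = 10^(7.48 − 7.58) = 0.7943; fraction as HOCl = 1/(1 + 0.7943) = 0.5573.
(a) Free chlorine required for 2.52 ppm HOCl: 2.52 / 0.5573 = 4.522 ppm.
(a) FC to add: 4.522 − 0.6 = 3.922 mg/L as Cl₂.
(a) Cl₂ equivalent: 3.922 mg/L × 240,726 L = 944.1 g.
(a) Product at 14.8% available Cl: 944.1 / 0.148 = 6379 g.
(a) Volume: 6379 g ÷ 1.12 g/mL = 5695 mL.

(b) Rise: 18,700 g / 503,000 L × 1000 = 37.18 mg/L.

(a) 5.70 L; (b) 37.2 ppm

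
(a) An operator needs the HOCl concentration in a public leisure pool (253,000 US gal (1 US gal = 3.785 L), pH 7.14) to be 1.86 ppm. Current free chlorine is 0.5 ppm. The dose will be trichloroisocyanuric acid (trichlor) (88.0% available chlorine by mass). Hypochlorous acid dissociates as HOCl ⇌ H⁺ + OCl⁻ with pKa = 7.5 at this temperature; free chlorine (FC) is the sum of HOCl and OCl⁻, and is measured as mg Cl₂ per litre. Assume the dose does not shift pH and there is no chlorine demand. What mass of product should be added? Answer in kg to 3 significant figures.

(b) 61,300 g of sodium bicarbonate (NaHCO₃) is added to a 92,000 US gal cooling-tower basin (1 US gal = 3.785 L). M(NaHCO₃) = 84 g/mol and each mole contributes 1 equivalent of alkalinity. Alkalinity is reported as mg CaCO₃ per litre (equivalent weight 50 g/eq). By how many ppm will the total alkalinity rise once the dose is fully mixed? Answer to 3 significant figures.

(a) 2.36 kg; (b) 105 ppm

(a) Volume: 253,000 US gal × 3.785 L/gal = 957,605 L.
(a) [OCl⁻]/[HOCl] = 10^(pH − pKa) = 10^(7.14 − 7.5) = 0.4365; fraction as HOCl = 1/(1 + 0.4365) = 0.6961.
(a) Free chlorine required for 1.86 ppm HOCl: 1.86 / 0.6961 = 2.672 ppm.
(a) FC to add: 2.672 − 0.5 = 2.172 mg/L as Cl₂.
(a) Cl₂ equivalent: 2.172 mg/L × 957,605 L = 2080 g.
(a) Product at 88.0% available Cl: 2080 / 0.88 = 2363 g.

(b) Volume: 92,000 US gal × 3.785 L/gal = 348,220 L.
(b) Moles of NaHCO₃: 61,300 g ÷ 84 g/mol = 729.8 mol → 729.8 eq of alkalinity.
(b) As CaCO₃: 729.8 eq × 50 g/eq = 36,490 g.
(b) Rise: 36,490 g / 348,220 L × 1000 = 104.8 mg/L.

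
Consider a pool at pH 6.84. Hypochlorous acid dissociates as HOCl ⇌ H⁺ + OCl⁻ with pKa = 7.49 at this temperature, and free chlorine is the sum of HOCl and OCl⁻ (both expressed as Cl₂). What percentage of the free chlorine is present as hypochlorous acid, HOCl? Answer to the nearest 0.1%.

81.7%

[OCl⁻]/[HOCl] = 10^(pH − pKa) = 10^(6.84 − 7.49) = 10^-0.65 = 0.2239.
Fraction as HOCl = 1 / (1 + 0.2239) = 0.8171.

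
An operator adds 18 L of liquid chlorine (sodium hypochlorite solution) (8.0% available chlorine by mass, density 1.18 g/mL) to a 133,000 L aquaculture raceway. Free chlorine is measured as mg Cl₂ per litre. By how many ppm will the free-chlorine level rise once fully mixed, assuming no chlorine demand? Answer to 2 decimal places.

12.78 ppm

Mass of solution: 18 L × 1000 mL/L × 1.18 g/mL = 21,240 g.
Available chlorine delivered: 21,240 g × 0.08 = 1699 g as Cl₂.
Concentration rise: 1699 g / 133,000 L = 12.78 mg/L = 12.78 ppm.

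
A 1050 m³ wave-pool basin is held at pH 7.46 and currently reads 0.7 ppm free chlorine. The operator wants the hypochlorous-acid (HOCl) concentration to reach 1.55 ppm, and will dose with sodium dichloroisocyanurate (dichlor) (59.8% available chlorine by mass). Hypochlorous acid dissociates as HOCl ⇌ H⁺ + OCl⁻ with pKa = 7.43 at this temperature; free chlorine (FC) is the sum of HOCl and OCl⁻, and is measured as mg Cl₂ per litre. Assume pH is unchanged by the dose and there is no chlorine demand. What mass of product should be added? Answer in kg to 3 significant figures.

Volume: 1050 m³ = 1,050,000 L.
[OCl⁻]/[HOCl] = 10^(pH − pKa) = 10^(7.46 − 7.43) = 1.072; fraction as HOCl = 1/(1 + 1.072) = 0.4827.
Free chlorine required for 1.55 ppm HOCl: 1.55 / 0.4827 = 3.211 ppm.
FC to add: 3.211 − 0.7 = 2.511 mg/L as Cl₂.
Cl₂ equivalent: 2.511 mg/L × 1,050,000 L = 2636 g.
Product at 59.8% available Cl: 2636 / 0.598 = 4409 g.

4.41 kg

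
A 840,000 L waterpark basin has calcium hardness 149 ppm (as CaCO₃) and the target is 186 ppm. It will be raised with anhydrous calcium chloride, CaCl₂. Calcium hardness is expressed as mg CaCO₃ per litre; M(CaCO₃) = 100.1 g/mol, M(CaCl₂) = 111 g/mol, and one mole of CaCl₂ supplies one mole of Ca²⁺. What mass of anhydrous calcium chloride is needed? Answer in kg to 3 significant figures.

Hardness to add: (186 − 149) = 37 mg/L as CaCO₃ × 840,000 L = 31,080 g as CaCO₃.
Moles of Ca²⁺ (1 mol Ca²⁺ ≡ 1 mol CaCO₃): 31,080 / 100.1 g/mol = 310.5 mol.
Mass of CaCl₂: 310.5 × 111 = 34,460 g.

34.5 kg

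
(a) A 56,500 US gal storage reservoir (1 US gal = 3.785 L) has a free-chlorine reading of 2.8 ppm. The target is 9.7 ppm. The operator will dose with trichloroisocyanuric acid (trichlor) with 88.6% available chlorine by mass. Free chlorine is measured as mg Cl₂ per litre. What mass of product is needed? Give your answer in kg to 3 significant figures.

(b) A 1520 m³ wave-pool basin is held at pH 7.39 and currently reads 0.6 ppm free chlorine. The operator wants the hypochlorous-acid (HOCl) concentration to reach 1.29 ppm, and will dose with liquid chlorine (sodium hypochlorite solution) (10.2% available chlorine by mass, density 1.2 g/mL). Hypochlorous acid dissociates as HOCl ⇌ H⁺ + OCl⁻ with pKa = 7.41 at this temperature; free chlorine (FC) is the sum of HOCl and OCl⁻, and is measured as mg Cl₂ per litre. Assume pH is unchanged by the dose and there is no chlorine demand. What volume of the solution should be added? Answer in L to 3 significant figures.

(a) 1.67 kg; (b) 23.9 L

(a) Volume: 56,500 US gal × 3.785 L/gal = 213,852 L.
(a) Chlorine deficit: 9.7 − 2.8 = 6.9 ppm = 6.9 mg/L as Cl₂.
(a) Cl₂ equivalent needed: 6.9 mg/L × 213,852 L = 1,476,000 mg = 1476 g.
(a) Product at 88.6% available chlorine: 1476 / 0.886 = 1665 g.

(b) Volume: 1520 m³ = 1,520,000 L.
(b) [OCl⁻]/[HOCl] = 10^(pH − pKa) = 10^(7.39 − 7.41) = 0.955; fraction as HOCl = 1/(1 + 0.955) = 0.5115.
(b) Free chlorine required for 1.29 ppm HOCl: 1.29 / 0.5115 = 2.522 ppm.
(b) FC to add: 2.522 − 0.6 = 1.922 mg/L as Cl₂.
(b) Cl₂ equivalent: 1.922 mg/L × 1,520,000 L = 2921 g.
(b) Product at 10.2% available Cl: 2921 / 0.102 = 28,640 g.
(b) Volume: 28,640 g ÷ 1.2 g/mL = 23,870 mL.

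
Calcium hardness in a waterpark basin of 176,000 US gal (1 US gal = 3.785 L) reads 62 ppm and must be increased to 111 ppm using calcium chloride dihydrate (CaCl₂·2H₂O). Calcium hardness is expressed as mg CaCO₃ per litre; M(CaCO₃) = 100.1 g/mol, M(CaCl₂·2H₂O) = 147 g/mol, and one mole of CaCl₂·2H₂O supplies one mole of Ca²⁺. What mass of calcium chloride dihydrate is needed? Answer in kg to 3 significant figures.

47.9 kg

Volume: 176,000 US gal × 3.785 L/gal = 666,160 L.
Hardness to add: (111 − 62) = 49 mg/L as CaCO₃ × 666,160 L = 32,640 g as CaCO₃.
Moles of Ca²⁺ (1 mol Ca²⁺ ≡ 1 mol CaCO₃): 32,640 / 100.1 g/mol = 326.1 mol.
Mass of CaCl₂·2H₂O: 326.1 × 147 = 47,940 g.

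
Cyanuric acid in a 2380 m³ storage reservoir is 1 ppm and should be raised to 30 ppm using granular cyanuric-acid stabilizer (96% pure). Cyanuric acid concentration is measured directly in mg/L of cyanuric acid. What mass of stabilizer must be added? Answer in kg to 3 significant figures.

71.9 kg

Volume: 2380 m³ = 2,380,000 L.
CYA to add: (30 − 1) = 29 mg/L × 2,380,000 L = 69,020 g cyanuric acid.
At 96% purity: 69,020 / 0.96 = 71,900 g product.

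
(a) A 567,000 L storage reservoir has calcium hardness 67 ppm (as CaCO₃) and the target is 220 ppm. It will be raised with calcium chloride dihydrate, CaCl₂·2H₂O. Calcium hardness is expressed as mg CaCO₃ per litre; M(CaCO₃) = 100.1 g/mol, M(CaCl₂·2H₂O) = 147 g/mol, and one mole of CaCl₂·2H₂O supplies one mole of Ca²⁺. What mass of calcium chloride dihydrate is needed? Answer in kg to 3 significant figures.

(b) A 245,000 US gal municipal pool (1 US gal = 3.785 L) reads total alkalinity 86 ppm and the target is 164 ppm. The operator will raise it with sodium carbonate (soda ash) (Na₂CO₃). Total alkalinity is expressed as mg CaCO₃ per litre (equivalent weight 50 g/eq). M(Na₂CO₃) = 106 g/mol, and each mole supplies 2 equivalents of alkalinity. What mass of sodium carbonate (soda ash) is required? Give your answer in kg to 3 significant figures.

(a) 127 kg; (b) 76.7 kg

(a) Hardness to add: (220 − 67) = 153 mg/L as CaCO₃ × 567,000 L = 86,750 g as CaCO₃.
(a) Moles of Ca²⁺ (1 mol Ca²⁺ ≡ 1 mol CaCO₃): 86,750 / 100.1 g/mol = 866.6 mol.
(a) Mass of CaCl₂·2H₂O: 866.6 × 147 = 127,400 g.

(b) Volume: 245,000 US gal × 3.785 L/gal = 927,325 L.
(b) Alkalinity to add: (164 − 86) = 78 mg/L as CaCO₃ × 927,325 L = 72,330 g as CaCO₃.
(b) Equivalents: 72,330 g ÷ 50 g/eq = 1447 eq.
(b) Each mole of Na₂CO₃ supplies 2 eq, so 1447 / 2 = 723.3 mol.
(b) Mass: 723.3 mol × 106 g/mol = 76,670 g.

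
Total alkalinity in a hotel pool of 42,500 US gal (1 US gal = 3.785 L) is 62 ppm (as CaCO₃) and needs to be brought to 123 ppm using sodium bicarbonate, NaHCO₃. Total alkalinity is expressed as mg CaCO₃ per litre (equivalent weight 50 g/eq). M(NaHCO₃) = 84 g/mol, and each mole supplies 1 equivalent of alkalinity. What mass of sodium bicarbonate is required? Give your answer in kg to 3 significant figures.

Volume: 42,500 US gal × 3.785 L/gal = 160,862 L.
Alkalinity to add: (123 − 62) = 61 mg/L as CaCO₃ × 160,862 L = 9813 g as CaCO₃.
Equivalents: 9813 g ÷ 50 g/eq = 196.3 eq.
NaHCO₃ supplies 1 eq per mole → 196.3 mol.
Mass: 196.3 mol × 84 g/mol = 16,490 g.

16.5 kg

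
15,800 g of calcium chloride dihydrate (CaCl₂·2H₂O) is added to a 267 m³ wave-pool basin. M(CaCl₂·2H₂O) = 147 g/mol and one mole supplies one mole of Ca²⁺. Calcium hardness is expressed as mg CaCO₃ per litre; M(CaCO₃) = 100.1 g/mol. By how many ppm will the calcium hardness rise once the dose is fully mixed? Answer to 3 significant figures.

40.3 ppm

Volume: 267 m³ = 267,000 L.
Moles of Ca²⁺: 15,800 g ÷ 147 g/mol = 107.5 mol.
As CaCO₃: 107.5 mol × 100.1 g/mol = 10,760 g.
Rise: 10,760 g / 267,000 L × 1000 = 40.3 mg/L.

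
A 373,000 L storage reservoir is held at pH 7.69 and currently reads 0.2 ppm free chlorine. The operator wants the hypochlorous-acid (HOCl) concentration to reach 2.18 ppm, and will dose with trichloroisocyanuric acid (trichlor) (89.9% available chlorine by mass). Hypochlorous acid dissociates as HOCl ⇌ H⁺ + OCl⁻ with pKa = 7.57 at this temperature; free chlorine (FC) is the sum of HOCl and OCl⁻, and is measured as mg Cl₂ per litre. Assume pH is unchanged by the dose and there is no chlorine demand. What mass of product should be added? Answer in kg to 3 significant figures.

2.01 kg

[OCl⁻]/[HOCl] = 10^(pH − pKa) = 10^(7.69 − 7.57) = 1.318; fraction as HOCl = 1/(1 + 1.318) = 0.4314.
Free chlorine required for 2.18 ppm HOCl: 2.18 / 0.4314 = 5.054 ppm.
FC to add: 5.054 − 0.2 = 4.854 mg/L as Cl₂.
Cl₂ equivalent: 4.854 mg/L × 373,000 L = 1810 g.
Product at 89.9% available Cl: 1810 / 0.899 = 2014 g.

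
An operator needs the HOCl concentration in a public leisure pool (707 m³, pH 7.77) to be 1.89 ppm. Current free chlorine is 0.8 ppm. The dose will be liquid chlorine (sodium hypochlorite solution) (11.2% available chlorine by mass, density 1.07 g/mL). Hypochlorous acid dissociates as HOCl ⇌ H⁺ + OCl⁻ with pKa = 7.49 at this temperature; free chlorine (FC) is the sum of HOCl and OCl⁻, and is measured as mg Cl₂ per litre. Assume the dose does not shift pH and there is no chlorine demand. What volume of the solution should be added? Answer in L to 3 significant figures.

Volume: 707 m³ = 707,000 L.
[OCl⁻]/[HOCl] = 10^(pH − pKa) = 10^(7.77 − 7.49) = 1.905; fraction as HOCl = 1/(1 + 1.905) = 0.3442.
Free chlorine required for 1.89 ppm HOCl: 1.89 / 0.3442 = 5.491 ppm.
FC to add: 5.491 − 0.8 = 4.691 mg/L as Cl₂.
Cl₂ equivalent: 4.691 mg/L × 707,000 L = 3317 g.
Product at 11.2% available Cl: 3317 / 0.112 = 29,610 g.
Volume: 29,610 g ÷ 1.07 g/mL = 27,680 mL.

27.7 L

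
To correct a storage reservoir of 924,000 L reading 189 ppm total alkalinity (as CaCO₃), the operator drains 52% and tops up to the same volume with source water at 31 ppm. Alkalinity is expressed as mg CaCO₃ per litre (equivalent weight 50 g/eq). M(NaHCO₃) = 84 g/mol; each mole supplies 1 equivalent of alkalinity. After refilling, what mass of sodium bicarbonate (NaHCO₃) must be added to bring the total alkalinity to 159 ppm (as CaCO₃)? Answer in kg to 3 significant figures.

81.0 kg

After draining 52% and refilling: 189 × 0.48 + 31 × 0.52 = 106.84 ppm.
Deficit to target: 159 − 106.84 = 52.16 mg/L.
As CaCO₃: 52.16 mg/L × 924,000 L = 48,200 g; ÷ 50 g/eq ÷ 1 = 963.9 mol NaHCO₃.
Mass: 963.9 × 84 = 80,970 g.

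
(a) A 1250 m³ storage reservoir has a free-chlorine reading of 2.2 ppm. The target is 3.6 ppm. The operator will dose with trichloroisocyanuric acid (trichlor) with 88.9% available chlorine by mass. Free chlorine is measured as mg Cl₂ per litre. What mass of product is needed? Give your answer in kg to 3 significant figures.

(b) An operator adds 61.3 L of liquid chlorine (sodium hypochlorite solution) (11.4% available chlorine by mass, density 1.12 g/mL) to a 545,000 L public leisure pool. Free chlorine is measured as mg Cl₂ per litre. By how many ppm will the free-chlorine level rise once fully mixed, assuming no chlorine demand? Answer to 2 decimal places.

(a) 1.97 kg; (b) 14.36 ppm

(a) Volume: 1250 m³ = 1,250,000 L.
(a) Chlorine deficit: 3.6 − 2.2 = 1.4 ppm = 1.4 mg/L as Cl₂.
(a) Cl₂ equivalent needed: 1.4 mg/L × 1,250,000 L = 1,750,000 mg = 1750 g.
(a) Product at 88.9% available chlorine: 1750 / 0.889 = 1969 g.

(b) Mass of solution: 61.3 L × 1000 mL/L × 1.12 g/mL = 68,660 g.
(b) Available chlorine delivered: 68,660 g × 0.114 = 7827 g as Cl₂.
(b) Concentration rise: 7827 g / 545,000 L = 14.36 mg/L = 14.36 ppm.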